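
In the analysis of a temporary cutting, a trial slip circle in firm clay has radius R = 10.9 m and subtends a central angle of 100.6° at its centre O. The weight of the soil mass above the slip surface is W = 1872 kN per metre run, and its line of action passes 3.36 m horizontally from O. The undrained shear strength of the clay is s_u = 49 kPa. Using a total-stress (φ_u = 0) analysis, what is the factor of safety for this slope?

Taking moments about the centre O, the resisting moment is provided by the undrained shear strength acting along the arc:
Arc length L_a = R·θ = 10.9·(100.6°·π/180) = 10.9·1.7558 = 19.14 m
M_R = s_u·L_a·R = 49·19.14·10.9 = 10221.7 kN·m/m
M_D = W·d = 1872·3.36 = 6289.9 kN·m/m
FS = M_R / M_D = 10221.7 / 6289.9 = 1.625

FS = 1.63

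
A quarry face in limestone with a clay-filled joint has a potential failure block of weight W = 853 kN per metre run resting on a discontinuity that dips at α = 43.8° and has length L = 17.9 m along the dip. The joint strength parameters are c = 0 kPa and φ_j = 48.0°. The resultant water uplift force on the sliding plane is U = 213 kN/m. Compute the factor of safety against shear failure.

FS = 0.76

Resolving the block weight along and normal to the plane and applying the Mohr–Coulomb strength on the joint:
N' = W cosα − U = 853·cos43.8° − 213 = 402.7 kN/m
Driving force T = W sinα = 853·sin43.8° = 590.4 kN/m
Resisting force R = c·L + N'·tanφ_j = 0·17.9 + 402.7·tan48.0° = 0.0 + 447.2 = 447.2 kN/m
FS = R / T = 447.2 / 590.4 = 0.757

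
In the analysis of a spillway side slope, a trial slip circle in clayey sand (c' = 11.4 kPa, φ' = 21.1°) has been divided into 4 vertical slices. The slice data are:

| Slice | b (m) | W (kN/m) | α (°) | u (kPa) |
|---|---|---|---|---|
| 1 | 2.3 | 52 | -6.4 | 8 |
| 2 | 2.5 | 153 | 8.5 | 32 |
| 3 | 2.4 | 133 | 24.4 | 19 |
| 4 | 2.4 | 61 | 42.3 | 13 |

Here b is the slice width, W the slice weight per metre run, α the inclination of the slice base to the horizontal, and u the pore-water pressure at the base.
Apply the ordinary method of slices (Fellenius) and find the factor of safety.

Ordinary method of slices: FS = Σ[c'·Δl_i + (W_i cosα_i − u_i·Δl_i)·tanφ'] / Σ W_i sinα_i, with Δl_i = b_i / cosα_i.
Slice 1: Δl = 2.3/cos(-6.4°) = 2.314 m; N'_1 = 52·cos(-6.4°) − 8·2.314 = 33.2; c'Δl = 26.38; W sinα = -5.8
Slice 2: Δl = 2.5/cos8.5° = 2.528 m; N'_2 = 153·cos8.5° − 32·2.528 = 70.4; c'Δl = 28.82; W sinα = 22.6
Slice 3: Δl = 2.4/cos24.4° = 2.635 m; N'_3 = 133·cos24.4° − 19·2.635 = 71.0; c'Δl = 30.04; W sinα = 54.9
Slice 4: Δl = 2.4/cos42.3° = 3.245 m; N'_4 = 61·cos42.3° − 13·3.245 = 2.9; c'Δl = 36.99; W sinα = 41.1
Σc'Δl = 122.2 kN/m; ΣN' = 177.6 kN/m; ΣW sinα = 112.8 kN/m
Resisting = 122.2 + 177.6·tan21.1° = 122.2 + 68.5 = 190.8 kN/m
FS = 190.8 / 112.8 = 1.691

FS = 1.69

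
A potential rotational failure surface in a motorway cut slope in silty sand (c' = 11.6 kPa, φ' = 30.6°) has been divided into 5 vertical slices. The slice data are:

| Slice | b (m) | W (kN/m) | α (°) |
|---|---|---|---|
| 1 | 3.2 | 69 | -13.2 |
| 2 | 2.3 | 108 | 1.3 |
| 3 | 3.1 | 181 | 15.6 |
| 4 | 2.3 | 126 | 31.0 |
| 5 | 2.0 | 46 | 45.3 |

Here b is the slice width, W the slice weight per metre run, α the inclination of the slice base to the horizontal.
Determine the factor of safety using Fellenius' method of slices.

FS = 3.43

Ordinary method of slices: FS = Σ[c'·Δl_i + (W_i cosα_i)·tanφ'] / Σ W_i sinα_i, with Δl_i = b_i / cosα_i.
Slice 1: Δl = 3.2/cos(-13.2°) = 3.287 m; N'_1 = 69·cos(-13.2°) = 67.2; c'Δl = 38.13; W sinα = -15.8
Slice 2: Δl = 2.3/cos1.3° = 2.301 m; N'_2 = 108·cos1.3° = 108.0; c'Δl = 26.69; W sinα = 2.5
Slice 3: Δl = 3.1/cos15.6° = 3.219 m; N'_3 = 181·cos15.6° = 174.3; c'Δl = 37.34; W sinα = 48.7
Slice 4: Δl = 2.3/cos31.0° = 2.683 m; N'_4 = 126·cos31.0° = 108.0; c'Δl = 31.13; W sinα = 64.9
Slice 5: Δl = 2.0/cos45.3° = 2.843 m; N'_5 = 46·cos45.3° = 32.4; c'Δl = 32.98; W sinα = 32.7
Σc'Δl = 166.3 kN/m; ΣN' = 489.8 kN/m; ΣW sinα = 133.0 kN/m
Resisting = 166.3 + 489.8·tan30.6° = 166.3 + 289.7 = 455.9 kN/m
FS = 455.9 / 133.0 = 3.429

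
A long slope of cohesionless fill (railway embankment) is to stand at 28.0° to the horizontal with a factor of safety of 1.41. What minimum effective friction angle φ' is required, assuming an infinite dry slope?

FS = tanφ'/tanβ ⇒ tanφ' = FS · tanβ = 1.41 · tan28.0° = 0.7497
φ' = arctan(0.7497) = 36.86°

φ' = 36.9°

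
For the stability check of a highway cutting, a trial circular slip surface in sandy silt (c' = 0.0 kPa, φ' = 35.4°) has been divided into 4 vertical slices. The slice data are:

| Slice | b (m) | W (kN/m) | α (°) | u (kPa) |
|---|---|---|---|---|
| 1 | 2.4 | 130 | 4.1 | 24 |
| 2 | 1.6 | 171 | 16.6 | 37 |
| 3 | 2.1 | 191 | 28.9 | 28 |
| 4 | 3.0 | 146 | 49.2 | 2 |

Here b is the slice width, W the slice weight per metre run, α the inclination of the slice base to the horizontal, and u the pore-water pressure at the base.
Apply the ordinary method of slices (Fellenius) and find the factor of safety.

Ordinary method of slices: FS = Σ[c'·Δl_i + (W_i cosα_i − u_i·Δl_i)·tanφ'] / Σ W_i sinα_i, with Δl_i = b_i / cosα_i.
Slice 1: Δl = 2.4/cos4.1° = 2.406 m; N'_1 = 130·cos4.1° − 24·2.406 = 71.9; c'Δl = 0.00; W sinα = 9.3
Slice 2: Δl = 1.6/cos16.6° = 1.670 m; N'_2 = 171·cos16.6° − 37·1.670 = 102.1; c'Δl = 0.00; W sinα = 48.9
Slice 3: Δl = 2.1/cos28.9° = 2.399 m; N'_3 = 191·cos28.9° − 28·2.399 = 100.0; c'Δl = 0.00; W sinα = 92.3
Slice 4: Δl = 3.0/cos49.2° = 4.591 m; N'_4 = 146·cos49.2° − 2·4.591 = 86.2; c'Δl = 0.00; W sinα = 110.5
Σc'Δl = 0.0 kN/m; ΣN' = 360.3 kN/m; ΣW sinα = 261.0 kN/m
Resisting = 0.0 + 360.3·tan35.4° = 0.0 + 256.0 = 256.0 kN/m
FS = 256.0 / 261.0 = 0.981

FS = 0.98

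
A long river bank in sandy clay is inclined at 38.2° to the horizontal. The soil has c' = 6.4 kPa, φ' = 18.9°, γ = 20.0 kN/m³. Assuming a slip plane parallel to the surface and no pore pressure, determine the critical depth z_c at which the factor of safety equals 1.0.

Setting FS = 1.00 in FS = [c' + γz cos²β tanφ'] / [γz sinβ cosβ] and solving for z:
z = c' / [γ cosβ (FS·sinβ − cosβ·tanφ')]
  = 6.4 / [20.0·cos38.2°·(1.00·sin38.2° − cos38.2°·tan18.9°)]
  = 6.4 / [20.0·0.7859·(1.00·0.6184 − 0.7859·0.3424)]
  = 6.4 / 5.4908 = 1.166 m

z_c = 1.17 m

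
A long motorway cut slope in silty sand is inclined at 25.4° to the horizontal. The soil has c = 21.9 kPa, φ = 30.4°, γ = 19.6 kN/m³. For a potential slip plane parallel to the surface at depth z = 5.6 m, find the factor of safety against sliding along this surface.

FS = 1.75

For an infinite slope with a slip plane parallel to the surface (no pore pressure): FS = [c + γz cos²β tanφ] / [γz sinβ cosβ].
γz = 19.6·5.6 = 109.76 kN/m²
Numerator = 21.9 + 109.76·cos²25.4°·tan30.4° = 21.9 + 109.76·0.8160·0.5867 = 74.448 kPa
Denominator = 109.76·sin25.4°·cos25.4° = 109.76·0.4289·0.9033 = 42.529 kPa
FS = 74.448 / 42.529 = 1.751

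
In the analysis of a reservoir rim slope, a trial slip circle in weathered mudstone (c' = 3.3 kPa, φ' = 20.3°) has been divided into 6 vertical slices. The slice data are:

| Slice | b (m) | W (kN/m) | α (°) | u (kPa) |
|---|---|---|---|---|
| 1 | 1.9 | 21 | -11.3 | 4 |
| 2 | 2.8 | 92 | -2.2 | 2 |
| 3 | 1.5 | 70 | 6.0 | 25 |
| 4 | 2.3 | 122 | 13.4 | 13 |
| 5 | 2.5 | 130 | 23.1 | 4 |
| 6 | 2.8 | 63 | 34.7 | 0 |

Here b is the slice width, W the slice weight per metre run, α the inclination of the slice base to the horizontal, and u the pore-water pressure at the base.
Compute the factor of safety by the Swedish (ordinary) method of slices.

Ordinary method of slices: FS = Σ[c'·Δl_i + (W_i cosα_i − u_i·Δl_i)·tanφ'] / Σ W_i sinα_i, with Δl_i = b_i / cosα_i.
Slice 1: Δl = 1.9/cos(-11.3°) = 1.938 m; N'_1 = 21·cos(-11.3°) − 4·1.938 = 12.8; c'Δl = 6.39; W sinα = -4.1
Slice 2: Δl = 2.8/cos(-2.2°) = 2.802 m; N'_2 = 92·cos(-2.2°) − 2·2.802 = 86.3; c'Δl = 9.25; W sinα = -3.5
Slice 3: Δl = 1.5/cos6.0° = 1.508 m; N'_3 = 70·cos6.0° − 25·1.508 = 31.9; c'Δl = 4.98; W sinα = 7.3
Slice 4: Δl = 2.3/cos13.4° = 2.364 m; N'_4 = 122·cos13.4° − 13·2.364 = 87.9; c'Δl = 7.80; W sinα = 28.3
Slice 5: Δl = 2.5/cos23.1° = 2.718 m; N'_5 = 130·cos23.1° − 4·2.718 = 108.7; c'Δl = 8.97; W sinα = 51.0
Slice 6: Δl = 2.8/cos34.7° = 3.406 m; N'_6 = 63·cos34.7° − 0·3.406 = 51.8; c'Δl = 11.24; W sinα = 35.9
Σc'Δl = 48.6 kN/m; ΣN' = 379.5 kN/m; ΣW sinα = 114.8 kN/m
Resisting = 48.6 + 379.5·tan20.3° = 48.6 + 140.4 = 189.0 kN/m
FS = 189.0 / 114.8 = 1.646

FS = 1.65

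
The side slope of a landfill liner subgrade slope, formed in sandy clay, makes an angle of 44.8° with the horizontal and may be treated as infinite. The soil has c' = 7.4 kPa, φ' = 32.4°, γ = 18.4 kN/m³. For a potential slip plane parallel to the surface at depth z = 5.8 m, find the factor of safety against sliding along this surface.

For an infinite slope with a slip plane parallel to the surface (no pore pressure): FS = [c' + γz cos²β tanφ'] / [γz sinβ cosβ].
γz = 18.4·5.8 = 106.72 kN/m²
Numerator = 7.4 + 106.72·cos²44.8°·tan32.4° = 7.4 + 106.72·0.5035·0.6346 = 41.500 kPa
Denominator = 106.72·sin44.8°·cos44.8° = 106.72·0.7046·0.7096 = 53.359 kPa
FS = 41.500 / 53.359 = 0.778

FS = 0.78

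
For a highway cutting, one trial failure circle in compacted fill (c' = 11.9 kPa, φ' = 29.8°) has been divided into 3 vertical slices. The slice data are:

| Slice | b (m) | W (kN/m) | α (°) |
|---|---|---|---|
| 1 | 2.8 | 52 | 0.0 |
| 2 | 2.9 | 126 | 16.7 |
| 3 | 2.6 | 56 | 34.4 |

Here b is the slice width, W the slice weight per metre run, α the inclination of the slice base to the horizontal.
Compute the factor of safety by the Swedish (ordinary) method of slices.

Ordinary method of slices: FS = Σ[c'·Δl_i + (W_i cosα_i)·tanφ'] / Σ W_i sinα_i, with Δl_i = b_i / cosα_i.
Slice 1: Δl = 2.8/cos0.0° = 2.800 m; N'_1 = 52·cos0.0° = 52.0; c'Δl = 33.32; W sinα = 0.0
Slice 2: Δl = 2.9/cos16.7° = 3.028 m; N'_2 = 126·cos16.7° = 120.7; c'Δl = 36.03; W sinα = 36.2
Slice 3: Δl = 2.6/cos34.4° = 3.151 m; N'_3 = 56·cos34.4° = 46.2; c'Δl = 37.50; W sinα = 31.6
Σc'Δl = 106.8 kN/m; ΣN' = 218.9 kN/m; ΣW sinα = 67.8 kN/m
Resisting = 106.8 + 218.9·tan29.8° = 106.8 + 125.4 = 232.2 kN/m
FS = 232.2 / 67.8 = 3.423

FS = 3.42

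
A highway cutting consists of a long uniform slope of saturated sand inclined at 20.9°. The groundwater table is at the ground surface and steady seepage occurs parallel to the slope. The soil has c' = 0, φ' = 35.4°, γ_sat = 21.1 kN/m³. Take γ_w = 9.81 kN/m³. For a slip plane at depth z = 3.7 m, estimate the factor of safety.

With seepage parallel to the slope and the water table at the surface, the effective normal stress on the slip plane uses the buoyant unit weight γ' = γ_sat − γ_w while the driving shear stress uses γ_sat:
FS = [c' + γ' z cos²β tanφ'] / [γ_sat z sinβ cosβ]
(For c' = 0 this reduces to FS = (γ'/γ_sat)·tanφ'/tanβ.)
γ' = 21.1 − 9.81 = 11.29 kN/m³
Numerator = 0.0 + 11.29·3.7·cos²20.9°·tan35.4° = 0.0 + 11.29·3.7·0.8727·0.7107 = 25.909 kPa
Denominator = 21.1·3.7·sin20.9°·cos20.9° = 21.1·3.7·0.3567·0.9342 = 26.018 kPa
FS = 25.909 / 26.018 = 0.996

FS = 1.00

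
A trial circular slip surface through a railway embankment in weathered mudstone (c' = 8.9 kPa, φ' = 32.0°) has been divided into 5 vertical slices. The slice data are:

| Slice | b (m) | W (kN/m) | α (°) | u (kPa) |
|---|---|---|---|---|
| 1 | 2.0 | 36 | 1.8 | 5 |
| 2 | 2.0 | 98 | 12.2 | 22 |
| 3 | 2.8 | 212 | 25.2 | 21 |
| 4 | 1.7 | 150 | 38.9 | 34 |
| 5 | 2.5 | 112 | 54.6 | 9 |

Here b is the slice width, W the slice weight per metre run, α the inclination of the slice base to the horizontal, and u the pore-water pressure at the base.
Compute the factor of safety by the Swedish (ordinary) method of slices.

FS = 0.98

Ordinary method of slices: FS = Σ[c'·Δl_i + (W_i cosα_i − u_i·Δl_i)·tanφ'] / Σ W_i sinα_i, with Δl_i = b_i / cosα_i.
Slice 1: Δl = 2.0/cos1.8° = 2.001 m; N'_1 = 36·cos1.8° − 5·2.001 = 26.0; c'Δl = 17.81; W sinα = 1.1
Slice 2: Δl = 2.0/cos12.2° = 2.046 m; N'_2 = 98·cos12.2° − 22·2.046 = 50.8; c'Δl = 18.21; W sinα = 20.7
Slice 3: Δl = 2.8/cos25.2° = 3.095 m; N'_3 = 212·cos25.2° − 21·3.095 = 126.8; c'Δl = 27.54; W sinα = 90.3
Slice 4: Δl = 1.7/cos38.9° = 2.184 m; N'_4 = 150·cos38.9° − 34·2.184 = 42.5; c'Δl = 19.44; W sinα = 94.2
Slice 5: Δl = 2.5/cos54.6° = 4.316 m; N'_5 = 112·cos54.6° − 9·4.316 = 26.0; c'Δl = 38.41; W sinα = 91.3
Σc'Δl = 121.4 kN/m; ΣN' = 272.1 kN/m; ΣW sinα = 297.6 kN/m
Resisting = 121.4 + 272.1·tan32.0° = 121.4 + 170.0 = 291.4 kN/m
FS = 291.4 / 297.6 = 0.979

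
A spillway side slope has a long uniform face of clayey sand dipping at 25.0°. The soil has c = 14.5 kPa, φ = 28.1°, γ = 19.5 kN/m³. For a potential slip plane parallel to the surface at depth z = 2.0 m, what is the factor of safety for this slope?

For an infinite slope with a slip plane parallel to the surface (no pore pressure): FS = [c + γz cos²β tanφ] / [γz sinβ cosβ].
γz = 19.5·2.0 = 39.00 kN/m²
Numerator = 14.5 + 39.00·cos²25.0°·tan28.1° = 14.5 + 39.00·0.8214·0.5340 = 31.605 kPa
Denominator = 39.00·sin25.0°·cos25.0° = 39.00·0.4226·0.9063 = 14.938 kPa
FS = 31.605 / 14.938 = 2.116

FS = 2.12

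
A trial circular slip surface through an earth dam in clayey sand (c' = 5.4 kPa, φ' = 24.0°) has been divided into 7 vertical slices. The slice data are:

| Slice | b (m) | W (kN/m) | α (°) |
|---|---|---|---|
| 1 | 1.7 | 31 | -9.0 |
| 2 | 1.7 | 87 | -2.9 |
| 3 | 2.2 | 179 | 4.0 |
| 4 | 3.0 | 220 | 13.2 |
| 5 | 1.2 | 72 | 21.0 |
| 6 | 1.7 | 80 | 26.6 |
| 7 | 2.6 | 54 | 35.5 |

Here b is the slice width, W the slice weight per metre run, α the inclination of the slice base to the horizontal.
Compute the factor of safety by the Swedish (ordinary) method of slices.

Ordinary method of slices: FS = Σ[c'·Δl_i + (W_i cosα_i)·tanφ'] / Σ W_i sinα_i, with Δl_i = b_i / cosα_i.
Slice 1: Δl = 1.7/cos(-9.0°) = 1.721 m; N'_1 = 31·cos(-9.0°) = 30.6; c'Δl = 9.29; W sinα = -4.8
Slice 2: Δl = 1.7/cos(-2.9°) = 1.702 m; N'_2 = 87·cos(-2.9°) = 86.9; c'Δl = 9.19; W sinα = -4.4
Slice 3: Δl = 2.2/cos4.0° = 2.205 m; N'_3 = 179·cos4.0° = 178.6; c'Δl = 11.91; W sinα = 12.5
Slice 4: Δl = 3.0/cos13.2° = 3.081 m; N'_4 = 220·cos13.2° = 214.2; c'Δl = 16.64; W sinα = 50.2
Slice 5: Δl = 1.2/cos21.0° = 1.285 m; N'_5 = 72·cos21.0° = 67.2; c'Δl = 6.94; W sinα = 25.8
Slice 6: Δl = 1.7/cos26.6° = 1.901 m; N'_6 = 80·cos26.6° = 71.5; c'Δl = 10.27; W sinα = 35.8
Slice 7: Δl = 2.6/cos35.5° = 3.194 m; N'_7 = 54·cos35.5° = 44.0; c'Δl = 17.25; W sinα = 31.4
Σc'Δl = 81.5 kN/m; ΣN' = 693.0 kN/m; ΣW sinα = 146.5 kN/m
Resisting = 81.5 + 693.0·tan24.0° = 81.5 + 308.5 = 390.0 kN/m
FS = 390.0 / 146.5 = 2.663

FS = 2.66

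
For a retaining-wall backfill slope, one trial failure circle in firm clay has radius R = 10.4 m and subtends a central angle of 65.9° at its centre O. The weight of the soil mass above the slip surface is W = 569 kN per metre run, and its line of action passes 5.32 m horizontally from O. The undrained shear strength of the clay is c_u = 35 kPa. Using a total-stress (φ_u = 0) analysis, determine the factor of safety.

Taking moments about the centre O, the resisting moment is provided by the undrained shear strength acting along the arc:
Arc length L_a = R·θ = 10.4·(65.9°·π/180) = 10.4·1.1502 = 11.96 m
M_R = c_u·L_a·R = 35·11.96·10.4 = 4354.1 kN·m/m
M_D = W·d = 569·5.32 = 3027.1 kN·m/m
FS = M_R / M_D = 4354.1 / 3027.1 = 1.438

FS = 1.44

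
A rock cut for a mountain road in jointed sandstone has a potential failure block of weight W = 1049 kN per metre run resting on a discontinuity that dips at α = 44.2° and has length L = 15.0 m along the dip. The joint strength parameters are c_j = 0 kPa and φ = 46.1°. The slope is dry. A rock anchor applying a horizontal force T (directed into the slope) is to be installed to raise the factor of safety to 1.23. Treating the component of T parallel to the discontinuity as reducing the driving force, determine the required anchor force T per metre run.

Resolving forces along and normal to the sliding plane, with the horizontal anchor force T adding T·sinα to the effective normal force and T·cosα acting up the plane against the driving force:
FS = [c_jL + (W cosα + T sinα) tanφ] / [W sinα − T cosα]
Without the anchor: N' = 752.0 kN/m, driving T_d = 731.3 kN/m, resisting R = 0·15.0 + 752.0·tan46.1° = 781.5 kN/m, FS = 1.07.
Setting FS = 1.23 and solving for T:
1.23·(731.3 − T cos44.2°) = 781.5 + T sin44.2°·tan46.1°
T·(sin44.2°·tan46.1° + 1.23·cos44.2°) = 1.23·731.3 − 781.5
T·(0.6972·1.0392 + 1.23·0.7169) = 899.5 − 781.5 = 118.0
T·1.6063 = 118.0
T = 73.5 kN/m

T = 73 kN/m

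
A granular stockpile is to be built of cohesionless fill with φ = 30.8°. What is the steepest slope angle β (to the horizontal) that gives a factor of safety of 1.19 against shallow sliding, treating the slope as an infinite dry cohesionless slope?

β = 26.6°

For an infinite dry cohesionless slope FS = tanφ/tanβ, so tanβ = tanφ / FS.
tanβ = tan30.8° / 1.19 = 0.5961 / 1.19 = 0.5009
β = arctan(0.5009) = 26.61°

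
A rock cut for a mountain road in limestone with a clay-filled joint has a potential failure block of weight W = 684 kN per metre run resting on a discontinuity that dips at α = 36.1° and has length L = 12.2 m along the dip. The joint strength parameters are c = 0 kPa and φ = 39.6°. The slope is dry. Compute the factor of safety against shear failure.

Resolving the block weight along and normal to the plane and applying the Mohr–Coulomb strength on the joint:
N' = W cosα = 684·cos36.1° = 552.7 kN/m
Driving force T = W sinα = 684·sin36.1° = 403.0 kN/m
Resisting force R = c·L + N'·tanφ = 0·12.2 + 552.7·tan39.6° = 0.0 + 457.2 = 457.2 kN/m
FS = R / T = 457.2 / 403.0 = 1.134

FS = 1.13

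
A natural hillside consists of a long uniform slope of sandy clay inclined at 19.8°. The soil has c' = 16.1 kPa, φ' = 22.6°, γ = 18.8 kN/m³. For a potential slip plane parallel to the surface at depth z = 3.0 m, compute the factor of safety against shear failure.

FS = 2.05

For an infinite slope with a slip plane parallel to the surface (no pore pressure): FS = [c' + γz cos²β tanφ'] / [γz sinβ cosβ].
γz = 18.8·3.0 = 56.40 kN/m²
Numerator = 16.1 + 56.40·cos²19.8°·tan22.6° = 16.1 + 56.40·0.8853·0.4163 = 36.883 kPa
Denominator = 56.40·sin19.8°·cos19.8° = 56.40·0.3387·0.9409 = 17.975 kPa
FS = 36.883 / 17.975 = 2.052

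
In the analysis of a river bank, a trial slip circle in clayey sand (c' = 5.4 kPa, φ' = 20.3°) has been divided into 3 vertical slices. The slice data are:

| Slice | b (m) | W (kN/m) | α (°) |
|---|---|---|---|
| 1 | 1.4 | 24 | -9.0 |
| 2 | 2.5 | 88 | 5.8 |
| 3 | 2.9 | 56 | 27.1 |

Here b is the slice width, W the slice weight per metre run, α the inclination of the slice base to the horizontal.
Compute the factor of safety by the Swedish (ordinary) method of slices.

Ordinary method of slices: FS = Σ[c'·Δl_i + (W_i cosα_i)·tanφ'] / Σ W_i sinα_i, with Δl_i = b_i / cosα_i.
Slice 1: Δl = 1.4/cos(-9.0°) = 1.417 m; N'_1 = 24·cos(-9.0°) = 23.7; c'Δl = 7.65; W sinα = -3.8
Slice 2: Δl = 2.5/cos5.8° = 2.513 m; N'_2 = 88·cos5.8° = 87.5; c'Δl = 13.57; W sinα = 8.9
Slice 3: Δl = 2.9/cos27.1° = 3.258 m; N'_3 = 56·cos27.1° = 49.9; c'Δl = 17.59; W sinα = 25.5
Σc'Δl = 38.8 kN/m; ΣN' = 161.1 kN/m; ΣW sinα = 30.6 kN/m
Resisting = 38.8 + 161.1·tan20.3° = 38.8 + 59.6 = 98.4 kN/m
FS = 98.4 / 30.6 = 3.211

FS = 3.21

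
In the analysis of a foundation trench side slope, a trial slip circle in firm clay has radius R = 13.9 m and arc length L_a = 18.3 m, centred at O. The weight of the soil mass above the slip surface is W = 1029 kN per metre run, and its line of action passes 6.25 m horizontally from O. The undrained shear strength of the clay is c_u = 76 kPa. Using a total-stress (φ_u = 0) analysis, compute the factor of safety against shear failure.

FS = 3.01

Taking moments about the centre O, the resisting moment is provided by the undrained shear strength acting along the arc:
M_R = c_u·L_a·R = 76·18.30·13.9 = 19332.1 kN·m/m
M_D = W·d = 1029·6.25 = 6431.2 kN·m/m
FS = M_R / M_D = 19332.1 / 6431.2 = 3.006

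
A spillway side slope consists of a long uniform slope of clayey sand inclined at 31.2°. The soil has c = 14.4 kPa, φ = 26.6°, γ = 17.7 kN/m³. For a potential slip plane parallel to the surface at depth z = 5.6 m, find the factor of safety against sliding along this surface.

FS = 1.15

For an infinite slope with a slip plane parallel to the surface (no pore pressure): FS = [c + γz cos²β tanφ] / [γz sinβ cosβ].
γz = 17.7·5.6 = 99.12 kN/m²
Numerator = 14.4 + 99.12·cos²31.2°·tan26.6° = 14.4 + 99.12·0.7316·0.5008 = 50.716 kPa
Denominator = 99.12·sin31.2°·cos31.2° = 99.12·0.5180·0.8554 = 43.920 kPa
FS = 50.716 / 43.920 = 1.155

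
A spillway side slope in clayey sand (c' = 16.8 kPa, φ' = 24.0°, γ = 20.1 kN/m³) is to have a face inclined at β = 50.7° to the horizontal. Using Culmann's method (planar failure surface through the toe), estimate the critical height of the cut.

Culmann's analysis gives the critical failure plane at α_cr = (β + φ')/2 = (50.7 + 24.0)/2 = 37.4°, and the critical height
H_c = (4c'/γ) · sinβ cosφ' / [1 − cos(β − φ')]
    = (4·16.8/20.1) · sin50.7°·cos24.0° / [1 − cos(26.7°)]
    = 3.343 · 0.7738·0.9135 / [1 − 0.8934]
    = 3.343 · 0.7069 / 0.1066
    = 22.17 m

H_c = 22.17 m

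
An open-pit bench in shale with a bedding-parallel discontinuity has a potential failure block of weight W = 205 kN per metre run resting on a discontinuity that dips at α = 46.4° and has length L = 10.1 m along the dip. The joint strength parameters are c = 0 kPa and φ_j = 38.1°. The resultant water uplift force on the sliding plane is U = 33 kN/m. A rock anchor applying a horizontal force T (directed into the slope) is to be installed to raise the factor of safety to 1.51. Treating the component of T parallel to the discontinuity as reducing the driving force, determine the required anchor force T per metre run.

T = 87 kN/m

Resolving forces along and normal to the sliding plane, with the horizontal anchor force T adding T·sinα to the effective normal force and T·cosα acting up the plane against the driving force:
FS = [cL + (W cosα − U + T sinα) tanφ_j] / [W sinα − T cosα]
Without the anchor: N' = 108.4 kN/m, driving T_d = 148.5 kN/m, resisting R = 0·10.1 + 108.4·tan38.1° = 85.0 kN/m, FS = 0.57.
Setting FS = 1.51 and solving for T:
1.51·(148.5 − T cos46.4°) = 85.0 + T sin46.4°·tan38.1°
T·(sin46.4°·tan38.1° + 1.51·cos46.4°) = 1.51·148.5 − 85.0
T·(0.7242·0.7841 + 1.51·0.6896) = 224.2 − 85.0 = 139.2
T·1.6091 = 139.2
T = 86.5 kN/m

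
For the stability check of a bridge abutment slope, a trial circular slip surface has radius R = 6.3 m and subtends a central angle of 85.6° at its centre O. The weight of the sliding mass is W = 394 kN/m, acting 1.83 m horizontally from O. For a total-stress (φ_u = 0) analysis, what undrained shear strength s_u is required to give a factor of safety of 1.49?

s_u = 18.1 kPa

FS = s_u·L_a·R / (W·d), so s_u = FS·W·d / (L_a·R).
Arc length L_a = R·θ = 6.3·(85.6°·π/180) = 6.3·1.4940 = 9.41 m
s_u = 1.49·394·1.83 / (9.41·6.3) = 1074.3 / 59.30 = 18.12 kPa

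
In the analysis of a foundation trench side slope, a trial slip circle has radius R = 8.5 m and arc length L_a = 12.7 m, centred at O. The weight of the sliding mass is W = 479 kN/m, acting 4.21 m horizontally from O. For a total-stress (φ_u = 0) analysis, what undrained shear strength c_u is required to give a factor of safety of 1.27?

FS = c_u·L_a·R / (W·d), so c_u = FS·W·d / (L_a·R).
c_u = 1.27·479·4.21 / (12.70·8.5) = 2561.1 / 107.95 = 23.72 kPa

c_u = 23.7 kPa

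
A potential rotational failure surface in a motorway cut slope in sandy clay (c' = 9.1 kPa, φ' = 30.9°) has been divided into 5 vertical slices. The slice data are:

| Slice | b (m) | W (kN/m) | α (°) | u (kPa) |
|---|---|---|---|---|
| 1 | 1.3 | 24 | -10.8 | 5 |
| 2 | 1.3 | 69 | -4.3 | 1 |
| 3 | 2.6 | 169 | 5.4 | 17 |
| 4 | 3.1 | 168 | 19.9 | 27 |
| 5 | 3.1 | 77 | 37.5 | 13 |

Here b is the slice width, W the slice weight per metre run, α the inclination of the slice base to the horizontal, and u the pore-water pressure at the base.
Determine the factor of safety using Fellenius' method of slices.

Ordinary method of slices: FS = Σ[c'·Δl_i + (W_i cosα_i − u_i·Δl_i)·tanφ'] / Σ W_i sinα_i, with Δl_i = b_i / cosα_i.
Slice 1: Δl = 1.3/cos(-10.8°) = 1.323 m; N'_1 = 24·cos(-10.8°) − 5·1.323 = 17.0; c'Δl = 12.04; W sinα = -4.5
Slice 2: Δl = 1.3/cos(-4.3°) = 1.304 m; N'_2 = 69·cos(-4.3°) − 1·1.304 = 67.5; c'Δl = 11.86; W sinα = -5.2
Slice 3: Δl = 2.6/cos5.4° = 2.612 m; N'_3 = 169·cos5.4° − 17·2.612 = 123.9; c'Δl = 23.77; W sinα = 15.9
Slice 4: Δl = 3.1/cos19.9° = 3.297 m; N'_4 = 168·cos19.9° − 27·3.297 = 69.0; c'Δl = 30.00; W sinα = 57.2
Slice 5: Δl = 3.1/cos37.5° = 3.907 m; N'_5 = 77·cos37.5° − 13·3.907 = 10.3; c'Δl = 35.56; W sinα = 46.9
Σc'Δl = 113.2 kN/m; ΣN' = 287.6 kN/m; ΣW sinα = 110.3 kN/m
Resisting = 113.2 + 287.6·tan30.9° = 113.2 + 172.1 = 285.3 kN/m
FS = 285.3 / 110.3 = 2.587

FS = 2.59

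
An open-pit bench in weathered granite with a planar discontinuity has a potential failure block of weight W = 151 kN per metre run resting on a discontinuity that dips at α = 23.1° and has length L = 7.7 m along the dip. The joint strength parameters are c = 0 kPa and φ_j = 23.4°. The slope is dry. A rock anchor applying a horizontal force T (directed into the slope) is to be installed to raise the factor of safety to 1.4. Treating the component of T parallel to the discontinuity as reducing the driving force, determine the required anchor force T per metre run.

Resolving forces along and normal to the sliding plane, with the horizontal anchor force T adding T·sinα to the effective normal force and T·cosα acting up the plane against the driving force:
FS = [cL + (W cosα + T sinα) tanφ_j] / [W sinα − T cosα]
Without the anchor: N' = 138.9 kN/m, driving T_d = 59.2 kN/m, resisting R = 0·7.7 + 138.9·tan23.4° = 60.1 kN/m, FS = 1.01.
Setting FS = 1.4 and solving for T:
1.4·(59.2 − T cos23.1°) = 60.1 + T sin23.1°·tan23.4°
T·(sin23.1°·tan23.4° + 1.4·cos23.1°) = 1.4·59.2 − 60.1
T·(0.3923·0.4327 + 1.4·0.9198) = 82.9 − 60.1 = 22.8
T·1.4575 = 22.8
T = 15.7 kN/m

T = 16 kN/m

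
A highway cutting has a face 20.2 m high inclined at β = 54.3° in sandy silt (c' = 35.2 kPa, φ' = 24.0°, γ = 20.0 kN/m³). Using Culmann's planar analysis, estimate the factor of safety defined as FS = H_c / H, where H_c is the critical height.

FS = 1.89

H_c = (4c'/γ) · sinβ cosφ' / [1 − cos(β − φ')]
    = (4·35.2/20.0) · sin54.3°·cos24.0° / [1 − cos30.3°]
    = 7.040 · 0.7419 / 0.1366 = 38.23 m
FS = H_c / H = 38.23 / 20.2 = 1.893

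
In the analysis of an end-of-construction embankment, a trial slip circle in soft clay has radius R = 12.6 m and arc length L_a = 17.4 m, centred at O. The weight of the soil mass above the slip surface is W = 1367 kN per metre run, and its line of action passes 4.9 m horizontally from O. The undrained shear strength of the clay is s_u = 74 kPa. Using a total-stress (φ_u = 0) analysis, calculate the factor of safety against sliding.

FS = 2.42

Taking moments about the centre O, the resisting moment is provided by the undrained shear strength acting along the arc:
M_R = s_u·L_a·R = 74·17.40·12.6 = 16223.8 kN·m/m
M_D = W·d = 1367·4.9 = 6698.3 kN·m/m
FS = M_R / M_D = 16223.8 / 6698.3 = 2.422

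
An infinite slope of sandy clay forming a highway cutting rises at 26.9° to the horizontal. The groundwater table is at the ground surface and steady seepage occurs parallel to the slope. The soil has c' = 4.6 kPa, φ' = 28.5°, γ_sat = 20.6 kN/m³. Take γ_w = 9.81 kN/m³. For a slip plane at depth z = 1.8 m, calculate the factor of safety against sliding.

With seepage parallel to the slope and the water table at the surface, the effective normal stress on the slip plane uses the buoyant unit weight γ' = γ_sat − γ_w while the driving shear stress uses γ_sat:
FS = [c' + γ' z cos²β tanφ'] / [γ_sat z sinβ cosβ]
γ' = 20.6 − 9.81 = 10.79 kN/m³
Numerator = 4.6 + 10.79·1.8·cos²26.9°·tan28.5° = 4.6 + 10.79·1.8·0.7953·0.5430 = 12.987 kPa
Denominator = 20.6·1.8·sin26.9°·cos26.9° = 20.6·1.8·0.4524·0.8918 = 14.961 kPa
FS = 12.987 / 14.961 = 0.868

FS = 0.87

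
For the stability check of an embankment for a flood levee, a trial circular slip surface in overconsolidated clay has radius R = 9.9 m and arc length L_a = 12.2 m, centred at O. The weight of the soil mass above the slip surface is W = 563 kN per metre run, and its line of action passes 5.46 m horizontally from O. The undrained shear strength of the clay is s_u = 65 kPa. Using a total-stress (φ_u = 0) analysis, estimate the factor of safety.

FS = 2.55

Taking moments about the centre O, the resisting moment is provided by the undrained shear strength acting along the arc:
M_R = s_u·L_a·R = 65·12.20·9.9 = 7850.7 kN·m/m
M_D = W·d = 563·5.46 = 3074.0 kN·m/m
FS = M_R / M_D = 7850.7 / 3074.0 = 2.554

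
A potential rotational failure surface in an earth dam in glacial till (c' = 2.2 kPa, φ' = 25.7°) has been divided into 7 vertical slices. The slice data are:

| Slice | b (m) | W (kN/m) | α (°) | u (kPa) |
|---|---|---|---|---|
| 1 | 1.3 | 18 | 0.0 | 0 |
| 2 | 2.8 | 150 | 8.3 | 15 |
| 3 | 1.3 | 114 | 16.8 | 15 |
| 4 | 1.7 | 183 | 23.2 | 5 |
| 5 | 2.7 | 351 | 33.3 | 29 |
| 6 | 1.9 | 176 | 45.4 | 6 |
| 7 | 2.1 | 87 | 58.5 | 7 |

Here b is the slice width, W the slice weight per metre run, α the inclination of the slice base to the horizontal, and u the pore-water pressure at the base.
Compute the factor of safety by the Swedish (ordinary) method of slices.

Ordinary method of slices: FS = Σ[c'·Δl_i + (W_i cosα_i − u_i·Δl_i)·tanφ'] / Σ W_i sinα_i, with Δl_i = b_i / cosα_i.
Slice 1: Δl = 1.3/cos0.0° = 1.300 m; N'_1 = 18·cos0.0° − 0·1.300 = 18.0; c'Δl = 2.86; W sinα = 0.0
Slice 2: Δl = 2.8/cos8.3° = 2.830 m; N'_2 = 150·cos8.3° − 15·2.830 = 106.0; c'Δl = 6.23; W sinα = 21.7
Slice 3: Δl = 1.3/cos16.8° = 1.358 m; N'_3 = 114·cos16.8° − 15·1.358 = 88.8; c'Δl = 2.99; W sinα = 32.9
Slice 4: Δl = 1.7/cos23.2° = 1.850 m; N'_4 = 183·cos23.2° − 5·1.850 = 159.0; c'Δl = 4.07; W sinα = 72.1
Slice 5: Δl = 2.7/cos33.3° = 3.230 m; N'_5 = 351·cos33.3° − 29·3.230 = 199.7; c'Δl = 7.11; W sinα = 192.7
Slice 6: Δl = 1.9/cos45.4° = 2.706 m; N'_6 = 176·cos45.4° − 6·2.706 = 107.3; c'Δl = 5.95; W sinα = 125.3
Slice 7: Δl = 2.1/cos58.5° = 4.019 m; N'_7 = 87·cos58.5° − 7·4.019 = 17.3; c'Δl = 8.84; W sinα = 74.2
Σc'Δl = 38.0 kN/m; ΣN' = 696.1 kN/m; ΣW sinα = 518.9 kN/m
Resisting = 38.0 + 696.1·tan25.7° = 38.0 + 335.0 = 373.0 kN/m
FS = 373.0 / 518.9 = 0.719

FS = 0.72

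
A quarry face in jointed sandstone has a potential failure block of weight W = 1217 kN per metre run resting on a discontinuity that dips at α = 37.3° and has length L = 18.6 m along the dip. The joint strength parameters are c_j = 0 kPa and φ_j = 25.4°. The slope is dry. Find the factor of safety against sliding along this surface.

FS = 0.62

Resolving the block weight along and normal to the plane and applying the Mohr–Coulomb strength on the joint:
N' = W cosα = 1217·cos37.3° = 968.1 kN/m
Driving force T = W sinα = 1217·sin37.3° = 737.5 kN/m
Resisting force R = c_j·L + N'·tanφ_j = 0·18.6 + 968.1·tan25.4° = 0.0 + 459.7 = 459.7 kN/m
FS = R / T = 459.7 / 737.5 = 0.623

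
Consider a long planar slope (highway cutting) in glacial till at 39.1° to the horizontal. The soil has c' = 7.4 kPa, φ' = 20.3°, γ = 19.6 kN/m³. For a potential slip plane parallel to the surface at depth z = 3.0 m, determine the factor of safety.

FS = 0.71

For an infinite slope with a slip plane parallel to the surface (no pore pressure): FS = [c' + γz cos²β tanφ'] / [γz sinβ cosβ].
γz = 19.6·3.0 = 58.80 kN/m²
Numerator = 7.4 + 58.80·cos²39.1°·tan20.3° = 7.4 + 58.80·0.6022·0.3699 = 20.499 kPa
Denominator = 58.80·sin39.1°·cos39.1° = 58.80·0.6307·0.7760 = 28.779 kPa
FS = 20.499 / 28.779 = 0.712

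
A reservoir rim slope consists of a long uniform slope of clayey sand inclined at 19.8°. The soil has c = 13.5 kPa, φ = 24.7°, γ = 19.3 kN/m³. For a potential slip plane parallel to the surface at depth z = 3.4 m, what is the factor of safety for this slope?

For an infinite slope with a slip plane parallel to the surface (no pore pressure): FS = [c + γz cos²β tanφ] / [γz sinβ cosβ].
γz = 19.3·3.4 = 65.62 kN/m²
Numerator = 13.5 + 65.62·cos²19.8°·tan24.7° = 13.5 + 65.62·0.8853·0.4599 = 40.219 kPa
Denominator = 65.62·sin19.8°·cos19.8° = 65.62·0.3387·0.9409 = 20.914 kPa
FS = 40.219 / 20.914 = 1.923

FS = 1.92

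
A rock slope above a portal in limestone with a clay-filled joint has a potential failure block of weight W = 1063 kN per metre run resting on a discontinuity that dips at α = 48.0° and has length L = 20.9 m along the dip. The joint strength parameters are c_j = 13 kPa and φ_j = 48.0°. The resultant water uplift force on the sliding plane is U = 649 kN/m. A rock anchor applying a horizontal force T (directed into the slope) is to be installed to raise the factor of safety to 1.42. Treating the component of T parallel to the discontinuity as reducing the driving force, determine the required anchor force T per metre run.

Resolving forces along and normal to the sliding plane, with the horizontal anchor force T adding T·sinα to the effective normal force and T·cosα acting up the plane against the driving force:
FS = [c_jL + (W cosα − U + T sinα) tanφ_j] / [W sinα − T cosα]
Without the anchor: N' = 62.3 kN/m, driving T_d = 790.0 kN/m, resisting R = 13·20.9 + 62.3·tan48.0° = 340.9 kN/m, FS = 0.43.
Setting FS = 1.42 and solving for T:
1.42·(790.0 − T cos48.0°) = 340.9 + T sin48.0°·tan48.0°
T·(sin48.0°·tan48.0° + 1.42·cos48.0°) = 1.42·790.0 − 340.9
T·(0.7431·1.1106 + 1.42·0.6691) = 1121.7 − 340.9 = 780.9
T·1.7755 = 780.9
T = 439.8 kN/m

T = 440 kN/m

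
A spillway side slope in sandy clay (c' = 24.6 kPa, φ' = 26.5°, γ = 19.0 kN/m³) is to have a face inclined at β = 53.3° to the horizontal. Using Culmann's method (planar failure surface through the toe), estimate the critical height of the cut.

Culmann's analysis gives the critical failure plane at α_cr = (β + φ')/2 = (53.3 + 26.5)/2 = 39.9°, and the critical height
H_c = (4c'/γ) · sinβ cosφ' / [1 − cos(β − φ')]
    = (4·24.6/19.0) · sin53.3°·cos26.5° / [1 − cos(26.8°)]
    = 5.179 · 0.8018·0.8949 / [1 − 0.8926]
    = 5.179 · 0.7175 / 0.1074
    = 34.60 m

H_c = 34.60 m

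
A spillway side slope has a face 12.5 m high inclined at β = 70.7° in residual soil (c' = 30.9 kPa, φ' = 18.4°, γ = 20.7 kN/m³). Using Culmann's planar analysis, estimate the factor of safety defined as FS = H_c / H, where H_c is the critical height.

FS = 1.10

H_c = (4c'/γ) · sinβ cosφ' / [1 − cos(β − φ')]
    = (4·30.9/20.7) · sin70.7°·cos18.4° / [1 − cos52.3°]
    = 5.971 · 0.8956 / 0.3885 = 13.77 m
FS = H_c / H = 13.77 / 12.5 = 1.101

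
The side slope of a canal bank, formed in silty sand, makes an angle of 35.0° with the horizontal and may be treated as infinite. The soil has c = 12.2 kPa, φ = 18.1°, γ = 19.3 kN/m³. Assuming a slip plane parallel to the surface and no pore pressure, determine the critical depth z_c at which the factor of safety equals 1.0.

z_c = 2.52 m

Setting FS = 1.00 in FS = [c + γz cos²β tanφ] / [γz sinβ cosβ] and solving for z:
z = c / [γ cosβ (FS·sinβ − cosβ·tanφ)]
  = 12.2 / [19.3·cos35.0°·(1.00·sin35.0° − cos35.0°·tan18.1°)]
  = 12.2 / [19.3·0.8192·(1.00·0.5736 − 0.8192·0.3269)]
  = 12.2 / 4.8352 = 2.523 m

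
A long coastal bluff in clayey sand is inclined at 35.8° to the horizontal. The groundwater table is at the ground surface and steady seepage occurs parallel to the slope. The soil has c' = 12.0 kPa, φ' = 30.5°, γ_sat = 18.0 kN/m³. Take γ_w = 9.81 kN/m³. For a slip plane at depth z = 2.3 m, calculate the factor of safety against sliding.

With seepage parallel to the slope and the water table at the surface, the effective normal stress on the slip plane uses the buoyant unit weight γ' = γ_sat − γ_w while the driving shear stress uses γ_sat:
FS = [c' + γ' z cos²β tanφ'] / [γ_sat z sinβ cosβ]
γ' = 18.0 − 9.81 = 8.19 kN/m³
Numerator = 12.0 + 8.19·2.3·cos²35.8°·tan30.5° = 12.0 + 8.19·2.3·0.6578·0.5890 = 19.299 kPa
Denominator = 18.0·2.3·sin35.8°·cos35.8° = 18.0·2.3·0.5850·0.8111 = 19.642 kPa
FS = 19.299 / 19.642 = 0.983

FS = 0.98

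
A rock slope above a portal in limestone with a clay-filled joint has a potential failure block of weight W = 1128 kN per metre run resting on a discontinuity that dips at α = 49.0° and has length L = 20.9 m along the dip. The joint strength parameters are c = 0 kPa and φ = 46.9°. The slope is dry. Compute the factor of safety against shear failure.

FS = 0.93

Resolving the block weight along and normal to the plane and applying the Mohr–Coulomb strength on the joint:
N' = W cosα = 1128·cos49.0° = 740.0 kN/m
Driving force T = W sinα = 1128·sin49.0° = 851.3 kN/m
Resisting force R = c·L + N'·tanφ = 0·20.9 + 740.0·tan46.9° = 0.0 + 790.8 = 790.8 kN/m
FS = R / T = 790.8 / 851.3 = 0.929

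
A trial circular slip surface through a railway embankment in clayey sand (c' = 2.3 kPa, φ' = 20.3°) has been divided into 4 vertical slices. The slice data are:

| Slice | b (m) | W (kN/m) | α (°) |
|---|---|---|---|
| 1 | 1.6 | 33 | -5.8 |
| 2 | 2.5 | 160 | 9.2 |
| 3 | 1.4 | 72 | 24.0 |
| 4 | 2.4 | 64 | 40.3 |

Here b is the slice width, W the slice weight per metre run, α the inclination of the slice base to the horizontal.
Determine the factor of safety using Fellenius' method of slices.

Ordinary method of slices: FS = Σ[c'·Δl_i + (W_i cosα_i)·tanφ'] / Σ W_i sinα_i, with Δl_i = b_i / cosα_i.
Slice 1: Δl = 1.6/cos(-5.8°) = 1.608 m; N'_1 = 33·cos(-5.8°) = 32.8; c'Δl = 3.70; W sinα = -3.3
Slice 2: Δl = 2.5/cos9.2° = 2.533 m; N'_2 = 160·cos9.2° = 157.9; c'Δl = 5.82; W sinα = 25.6
Slice 3: Δl = 1.4/cos24.0° = 1.532 m; N'_3 = 72·cos24.0° = 65.8; c'Δl = 3.52; W sinα = 29.3
Slice 4: Δl = 2.4/cos40.3° = 3.147 m; N'_4 = 64·cos40.3° = 48.8; c'Δl = 7.24; W sinα = 41.4
Σc'Δl = 20.3 kN/m; ΣN' = 305.4 kN/m; ΣW sinα = 92.9 kN/m
Resisting = 20.3 + 305.4·tan20.3° = 20.3 + 113.0 = 133.2 kN/m
FS = 133.2 / 92.9 = 1.434

FS = 1.43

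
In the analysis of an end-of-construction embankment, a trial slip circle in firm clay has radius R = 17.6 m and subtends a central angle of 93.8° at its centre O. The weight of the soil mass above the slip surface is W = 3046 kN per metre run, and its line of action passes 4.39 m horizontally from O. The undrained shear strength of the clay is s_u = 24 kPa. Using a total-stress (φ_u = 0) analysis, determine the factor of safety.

FS = 0.91

Taking moments about the centre O, the resisting moment is provided by the undrained shear strength acting along the arc:
Arc length L_a = R·θ = 17.6·(93.8°·π/180) = 17.6·1.6371 = 28.81 m
M_R = s_u·L_a·R = 24·28.81·17.6 = 12170.7 kN·m/m
M_D = W·d = 3046·4.39 = 13371.9 kN·m/m
FS = M_R / M_D = 12170.7 / 13371.9 = 0.910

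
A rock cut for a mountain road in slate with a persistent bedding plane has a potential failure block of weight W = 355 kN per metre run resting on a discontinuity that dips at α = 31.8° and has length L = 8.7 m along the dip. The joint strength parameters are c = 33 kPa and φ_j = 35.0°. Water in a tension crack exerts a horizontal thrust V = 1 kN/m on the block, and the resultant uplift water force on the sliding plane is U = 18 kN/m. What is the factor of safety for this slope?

Resolving the block weight along and normal to the plane and applying the Mohr–Coulomb strength on the joint:
N' = W cosα − U − V sinα = 355·cos31.8° − 18 − 1·sin31.8° = 283.2 kN/m
Driving force T = W sinα + V cosα = 355·sin31.8° + 1·cos31.8° = 187.9 kN/m
Resisting force R = c·L + N'·tanφ_j = 33·8.7 + 283.2·tan35.0° = 287.1 + 198.3 = 485.4 kN/m
FS = R / T = 485.4 / 187.9 = 2.583

FS = 2.58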